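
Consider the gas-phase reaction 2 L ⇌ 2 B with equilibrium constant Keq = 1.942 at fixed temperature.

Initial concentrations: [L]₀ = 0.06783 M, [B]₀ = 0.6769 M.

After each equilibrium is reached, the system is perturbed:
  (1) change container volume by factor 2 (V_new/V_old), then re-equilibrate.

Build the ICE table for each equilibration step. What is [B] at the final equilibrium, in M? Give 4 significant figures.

Q₀ = 99.59 vs Keq = 1.942 ⇒ Q>K, reverse
Step 1:
                    L           B
  Initial     0.06783      0.6769
  Change       0.2433     -0.2433
  Equil        0.3111      0.4336
  solve Keq expr → x = -0.1217; check Q = 1.942
Then change container volume by factor 2 (V_new/V_old).
Step 2:
                    L           B
  Initial      0.1556      0.2168
  Change            0           0
  Equil        0.1556      0.2168
  solve Keq expr → x = 0; check Q = 1.942

[B]_eq = 0.2168 M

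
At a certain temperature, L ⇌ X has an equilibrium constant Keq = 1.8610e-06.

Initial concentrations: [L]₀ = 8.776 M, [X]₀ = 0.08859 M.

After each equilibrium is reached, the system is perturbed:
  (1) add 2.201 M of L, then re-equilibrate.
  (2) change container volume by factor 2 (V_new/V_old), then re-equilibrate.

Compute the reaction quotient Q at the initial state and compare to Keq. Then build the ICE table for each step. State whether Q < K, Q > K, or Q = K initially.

Q₀ = 0.01009 vs Keq = 1.8610e-06 ⇒ Q>K, reverse
Step 1:
                  L         X
  init        8.776   0.08859
  Δ         0.08857  -0.08857
  eq          8.865 1.6497e-05
  solve Keq expr → x = -0.08857; check Q = 1.8610e-06
Then add 2.201 M of L.
Step 2:
                  L         X
  init        11.07 1.6497e-05
  Δ       -4.0961e-06 4.0961e-06
  eq          11.07 2.0593e-05
  solve Keq expr → x = 4.0961e-06; check Q = 1.8610e-06
Then change container volume by factor 2 (V_new/V_old).
Step 3:
                  L         X
  init        5.533 1.0297e-05
  Δ               0         0
  eq          5.533 1.0297e-05
  solve Keq expr → x = 0; check Q = 1.8610e-06

Q₀ = 0.01009; Q > K (proceeds reverse)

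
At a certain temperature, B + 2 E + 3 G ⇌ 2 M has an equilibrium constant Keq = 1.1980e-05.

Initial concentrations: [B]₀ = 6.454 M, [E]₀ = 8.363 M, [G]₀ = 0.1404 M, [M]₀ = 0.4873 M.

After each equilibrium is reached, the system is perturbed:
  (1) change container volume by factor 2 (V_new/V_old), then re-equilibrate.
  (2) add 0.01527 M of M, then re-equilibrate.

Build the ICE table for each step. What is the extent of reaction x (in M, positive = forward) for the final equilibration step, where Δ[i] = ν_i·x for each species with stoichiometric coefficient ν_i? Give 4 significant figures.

Q₀ = 0.1901 vs Keq = 1.1980e-05 ⇒ Q>K, reverse
Step 1:
                  B         E         G         M
  Initial     6.454     8.363    0.1404    0.4873
  Change     0.2161    0.4322    0.6483   -0.4322
  Equil        6.67     8.795    0.7887   0.05507
  solve Keq expr → x = -0.2161; check Q = 1.1980e-05
Then change container volume by factor 2 (V_new/V_old).
Step 2:
                  B         E         G         M
  Initial     3.335     4.398    0.3944   0.02754
  Change   0.009907   0.01981   0.02972  -0.01981
  Equil       3.345     4.417    0.4241  0.007723
  solve Keq expr → x = -0.009907; check Q = 1.1980e-05
Then add 0.01527 M of M.
Step 3:
                  B         E         G         M
  Initial     3.345     4.417    0.4241   0.02299
  Change   0.007313   0.01463   0.02194  -0.01463
  Equil       3.352     4.432     0.446  0.008367
  solve Keq expr → x = -0.007313; check Q = 1.1980e-05

x = -0.007313 M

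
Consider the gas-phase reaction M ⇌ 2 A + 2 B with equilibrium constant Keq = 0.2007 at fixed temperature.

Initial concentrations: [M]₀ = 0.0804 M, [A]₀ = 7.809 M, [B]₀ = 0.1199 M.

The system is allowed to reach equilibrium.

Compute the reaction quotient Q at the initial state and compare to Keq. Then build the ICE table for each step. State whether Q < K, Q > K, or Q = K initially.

Q₀ = 10.9; Q > K (proceeds reverse)

Q₀ = 10.9 vs Keq = 0.2007 ⇒ Q>K, reverse
Step 1:
                  M         A         B
  I          0.0804     7.809    0.1199
  C         0.04948  -0.09896  -0.09896
  E          0.1299      7.71   0.02094
  solve Keq expr → x = -0.04948; check Q = 0.2007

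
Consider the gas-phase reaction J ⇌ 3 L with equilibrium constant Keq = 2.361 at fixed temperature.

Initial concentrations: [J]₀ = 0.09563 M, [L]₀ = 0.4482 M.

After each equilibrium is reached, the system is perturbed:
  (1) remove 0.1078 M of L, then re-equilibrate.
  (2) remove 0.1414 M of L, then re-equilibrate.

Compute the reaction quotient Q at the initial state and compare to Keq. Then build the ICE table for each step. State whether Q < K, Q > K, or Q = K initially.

Q₀ = 0.9415 vs Keq = 2.361 ⇒ Q<K, forward
Step 1:
                  J         L
  Initial   0.09563    0.4482
  Change   -0.02981   0.08943
  Equil     0.06582    0.5376
  solve Keq expr → x = 0.02981; check Q = 2.361
Then remove 0.1078 M of L.
Step 2:
                  J         L
  Initial   0.06582    0.4298
  Change   -0.01792   0.05376
  Equil      0.0479    0.4836
  solve Keq expr → x = 0.01792; check Q = 2.361
Then remove 0.1414 M of L.
Step 3:
                  J         L
  Initial    0.0479    0.3422
  Change   -0.02021   0.06064
  Equil     0.02769    0.4028
  solve Keq expr → x = 0.02021; check Q = 2.361

Q₀ = 0.9415; Q < K (proceeds forward)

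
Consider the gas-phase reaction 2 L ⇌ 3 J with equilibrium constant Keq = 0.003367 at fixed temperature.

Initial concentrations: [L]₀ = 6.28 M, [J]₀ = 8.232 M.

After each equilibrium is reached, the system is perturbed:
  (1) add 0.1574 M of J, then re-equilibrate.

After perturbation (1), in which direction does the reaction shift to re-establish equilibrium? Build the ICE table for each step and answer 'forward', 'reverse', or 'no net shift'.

Direction: reverse

Q₀ = 14.14 vs Keq = 0.003367 ⇒ Q>K, reverse
Step 1:
                  L         J
  I            6.28     8.232
  C           4.986    -7.479
  E           11.27    0.7532
  solve Keq expr → x = -2.493; check Q = 0.003367
Then add 0.1574 M of J.
Step 2:
                  L         J
  I           11.27    0.9106
  C          0.1019   -0.1529
  E           11.37    0.7578
  solve Keq expr → x = -0.05095; check Q = 0.003367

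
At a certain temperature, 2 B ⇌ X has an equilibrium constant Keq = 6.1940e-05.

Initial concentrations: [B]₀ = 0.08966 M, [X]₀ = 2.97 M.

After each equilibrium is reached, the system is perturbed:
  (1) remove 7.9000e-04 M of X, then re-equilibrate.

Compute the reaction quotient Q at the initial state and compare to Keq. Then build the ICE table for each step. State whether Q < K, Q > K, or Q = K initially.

Q₀ = 369.5; Q > K (proceeds reverse)

Q₀ = 369.5 vs Keq = 6.1940e-05 ⇒ Q>K, reverse
Step 1:
                   B          X
  I          0.08966       2.97
  C            5.936     -2.968
  E            6.025   0.002249
  solve Keq expr → x = -2.968; check Q = 6.1940e-05
Then remove 7.9000e-04 M of X.
Step 2:
                   B          X
  I            6.025   0.001459
  C        -0.001578 7.8882e-04
  E            6.024   0.002247
  solve Keq expr → x = 7.8882e-04; check Q = 6.1940e-05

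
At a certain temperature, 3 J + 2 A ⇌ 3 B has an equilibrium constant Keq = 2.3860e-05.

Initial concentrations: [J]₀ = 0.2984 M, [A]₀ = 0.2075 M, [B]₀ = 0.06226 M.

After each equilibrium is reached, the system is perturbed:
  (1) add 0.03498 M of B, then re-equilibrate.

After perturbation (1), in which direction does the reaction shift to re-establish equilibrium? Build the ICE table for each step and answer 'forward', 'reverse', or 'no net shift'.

Direction: reverse

Q₀ = 0.211 vs Keq = 2.3860e-05 ⇒ Q>K, reverse
Step 1:
                    J           A           B
  init         0.2984      0.2075     0.06226
  Δ           0.05823     0.03882    -0.05823
  eq           0.3566      0.2463    0.004034
  solve Keq expr → x = -0.01941; check Q = 2.3860e-05
Then add 0.03498 M of B.
Step 2:
                    J           A           B
  init         0.3566      0.2463     0.03901
  Δ           0.03432     0.02288    -0.03432
  eq           0.3909      0.2692    0.004692
  solve Keq expr → x = -0.01144; check Q = 2.3860e-05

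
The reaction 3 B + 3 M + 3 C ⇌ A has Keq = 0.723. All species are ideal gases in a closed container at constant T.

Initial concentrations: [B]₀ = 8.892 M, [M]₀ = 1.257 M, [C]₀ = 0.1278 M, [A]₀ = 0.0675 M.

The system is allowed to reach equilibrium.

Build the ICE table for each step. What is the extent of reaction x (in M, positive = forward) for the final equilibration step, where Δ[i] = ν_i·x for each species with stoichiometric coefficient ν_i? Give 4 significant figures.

Q₀ = 0.02316 vs Keq = 0.723 ⇒ Q<K, forward
Step 1:
                  B         M         C         A
  init        8.892     1.257    0.1278    0.0675
  Δ        -0.07903  -0.07903  -0.07903   0.02634
  eq          8.813     1.178   0.04877   0.09384
  solve Keq expr → x = 0.02634; check Q = 0.723

x = 0.02634 M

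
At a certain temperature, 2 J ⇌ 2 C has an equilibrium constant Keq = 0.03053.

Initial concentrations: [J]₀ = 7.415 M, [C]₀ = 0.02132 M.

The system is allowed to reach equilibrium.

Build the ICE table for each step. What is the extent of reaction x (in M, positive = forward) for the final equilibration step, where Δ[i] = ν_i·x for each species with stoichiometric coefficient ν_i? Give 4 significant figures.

Q₀ = 8.2671e-06 vs Keq = 0.03053 ⇒ Q<K, forward
Step 1:
                    J           C
  I             7.415     0.02132
  C            -1.085       1.085
  E              6.33       1.106
  solve Keq expr → x = 0.5424; check Q = 0.03053

x = 0.5424 M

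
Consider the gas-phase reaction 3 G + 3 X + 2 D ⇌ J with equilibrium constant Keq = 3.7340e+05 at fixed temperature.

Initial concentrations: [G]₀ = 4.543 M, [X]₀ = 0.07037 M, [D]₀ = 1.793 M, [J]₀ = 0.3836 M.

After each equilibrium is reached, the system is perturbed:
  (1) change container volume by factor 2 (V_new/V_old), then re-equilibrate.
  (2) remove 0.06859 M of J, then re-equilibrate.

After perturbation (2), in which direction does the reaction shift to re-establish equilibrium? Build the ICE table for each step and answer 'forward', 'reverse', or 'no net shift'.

Direction: forward

Q₀ = 3.652 vs Keq = 3.7340e+05 ⇒ Q<K, forward
Step 1:
                   G          X          D          J
  I            4.543    0.07037      1.793     0.3836
  C         -0.06878   -0.06878   -0.04586    0.02293
  E            4.474   0.001585      1.747     0.4065
  solve Keq expr → x = 0.02293; check Q = 3.7340e+05
Then change container volume by factor 2 (V_new/V_old).
Step 2:
                   G          X          D          J
  I            2.237 7.9251e-04     0.8736     0.2033
  C         0.003182   0.003182   0.002122  -0.001061
  E             2.24   0.003975     0.8757     0.2022
  solve Keq expr → x = -0.001061; check Q = 3.7340e+05
Then remove 0.06859 M of J.
Step 3:
                   G          X          D          J
  I             2.24   0.003975     0.8757     0.1336
  C       -5.0960e-04 -5.0960e-04 -3.3973e-04 1.6987e-04
  E             2.24   0.003465     0.8754     0.1338
  solve Keq expr → x = 1.6987e-04; check Q = 3.7340e+05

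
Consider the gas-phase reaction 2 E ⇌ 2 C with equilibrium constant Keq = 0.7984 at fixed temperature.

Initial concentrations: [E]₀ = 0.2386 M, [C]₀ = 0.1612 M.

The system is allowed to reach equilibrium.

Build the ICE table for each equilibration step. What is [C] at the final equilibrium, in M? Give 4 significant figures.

Q₀ = 0.4564 vs Keq = 0.7984 ⇒ Q<K, forward
Step 1:
                   E          C
  Initial     0.2386     0.1612
  Change    -0.02746    0.02746
  Equil       0.2111     0.1887
  solve Keq expr → x = 0.01373; check Q = 0.7984

[C]_eq = 0.1887 M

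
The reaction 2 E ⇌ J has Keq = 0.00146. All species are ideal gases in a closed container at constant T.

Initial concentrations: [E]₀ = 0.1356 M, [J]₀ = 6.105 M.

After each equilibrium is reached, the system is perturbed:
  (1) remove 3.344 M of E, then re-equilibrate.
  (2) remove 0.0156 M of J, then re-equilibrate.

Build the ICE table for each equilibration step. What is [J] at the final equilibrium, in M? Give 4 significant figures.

Q₀ = 332 vs Keq = 0.00146 ⇒ Q>K, reverse
Step 1:
                  E         J
  init       0.1356     6.105
  Δ           11.79    -5.897
  eq          11.93    0.2078
  solve Keq expr → x = -5.897; check Q = 0.00146
Then remove 3.344 M of E.
Step 2:
                  E         J
  init        8.586    0.2078
  Δ          0.1907  -0.09533
  eq          8.777    0.1125
  solve Keq expr → x = -0.09533; check Q = 0.00146
Then remove 0.0156 M of J.
Step 3:
                  E         J
  init        8.777   0.09686
  Δ        -0.02968   0.01484
  eq          8.747    0.1117
  solve Keq expr → x = 0.01484; check Q = 0.00146

[J]_eq = 0.1117 M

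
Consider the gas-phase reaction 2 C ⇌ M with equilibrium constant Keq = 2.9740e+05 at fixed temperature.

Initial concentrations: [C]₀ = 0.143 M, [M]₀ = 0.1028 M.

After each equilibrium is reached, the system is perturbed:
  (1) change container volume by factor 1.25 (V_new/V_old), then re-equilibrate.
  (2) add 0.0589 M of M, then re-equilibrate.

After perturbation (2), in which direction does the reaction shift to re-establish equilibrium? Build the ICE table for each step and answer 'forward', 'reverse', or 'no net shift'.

Q₀ = 5.027 vs Keq = 2.9740e+05 ⇒ Q<K, forward
Step 1:
                    C           M
  Initial       0.143      0.1028
  Change      -0.1422     0.07112
  Equil    7.6472e-04      0.1739
  solve Keq expr → x = 0.07112; check Q = 2.9740e+05
Then change container volume by factor 1.25 (V_new/V_old).
Step 2:
                    C           M
  Initial  6.1177e-04      0.1391
  Change   7.2122e-05 -3.6061e-05
  Equil    6.8390e-04      0.1391
  solve Keq expr → x = -3.6061e-05; check Q = 2.9740e+05
Then add 0.0589 M of M.
Step 3:
                    C           M
  Initial  6.8390e-04       0.198
  Change   1.3191e-04 -6.5956e-05
  Equil    8.1581e-04      0.1979
  solve Keq expr → x = -6.5956e-05; check Q = 2.9740e+05

Direction: reverse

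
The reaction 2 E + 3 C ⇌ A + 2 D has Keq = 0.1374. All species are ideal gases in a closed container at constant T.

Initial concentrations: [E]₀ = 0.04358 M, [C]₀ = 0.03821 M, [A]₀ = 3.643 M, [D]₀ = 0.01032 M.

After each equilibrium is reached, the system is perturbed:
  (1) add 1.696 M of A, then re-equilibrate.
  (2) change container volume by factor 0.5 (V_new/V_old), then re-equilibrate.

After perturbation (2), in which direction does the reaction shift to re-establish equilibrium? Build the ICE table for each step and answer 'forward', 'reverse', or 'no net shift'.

Q₀ = 3662 vs Keq = 0.1374 ⇒ Q>K, reverse
Step 1:
                   E          C          A          D
  I          0.04358    0.03821      3.643    0.01032
  C          0.01019    0.01529  -0.005095   -0.01019
  E          0.05377     0.0535      3.638 1.2930e-04
  solve Keq expr → x = -0.005095; check Q = 0.1374
Then add 1.696 M of A.
Step 2:
                   E          C          A          D
  I          0.05377     0.0535      5.334 1.2930e-04
  C       2.2372e-05 3.3558e-05 -1.1186e-05 -2.2372e-05
  E          0.05379    0.05353      5.334 1.0693e-04
  solve Keq expr → x = -1.1186e-05; check Q = 0.1374
Then change container volume by factor 0.5 (V_new/V_old).
Step 3:
                   E          C          A          D
  I           0.1076     0.1071      10.67 2.1385e-04
  C       -2.1112e-04 -3.1668e-04 1.0556e-04 2.1112e-04
  E           0.1074     0.1067      10.67 4.2498e-04
  solve Keq expr → x = 1.0556e-04; check Q = 0.1374

Direction: forward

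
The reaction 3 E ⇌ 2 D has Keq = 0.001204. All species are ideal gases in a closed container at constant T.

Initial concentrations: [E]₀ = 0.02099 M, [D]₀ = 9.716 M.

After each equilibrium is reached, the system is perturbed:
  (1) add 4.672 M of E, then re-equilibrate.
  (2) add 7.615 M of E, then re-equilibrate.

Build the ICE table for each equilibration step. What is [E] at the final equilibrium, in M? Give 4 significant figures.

Q₀ = 1.0208e+07 vs Keq = 0.001204 ⇒ Q>K, reverse
Step 1:
                   E          D
  I          0.02099      9.716
  C            12.32     -8.212
  E            12.34      1.504
  solve Keq expr → x = -4.106; check Q = 0.001204
Then add 4.672 M of E.
Step 2:
                   E          D
  I            17.01      1.504
  C            -1.06     0.7066
  E            15.95      2.211
  solve Keq expr → x = 0.3533; check Q = 0.001204
Then add 7.615 M of E.
Step 3:
                   E          D
  I            23.57      2.211
  C           -1.924      1.283
  E            21.64      3.493
  solve Keq expr → x = 0.6414; check Q = 0.001204

[E]_eq = 21.64 M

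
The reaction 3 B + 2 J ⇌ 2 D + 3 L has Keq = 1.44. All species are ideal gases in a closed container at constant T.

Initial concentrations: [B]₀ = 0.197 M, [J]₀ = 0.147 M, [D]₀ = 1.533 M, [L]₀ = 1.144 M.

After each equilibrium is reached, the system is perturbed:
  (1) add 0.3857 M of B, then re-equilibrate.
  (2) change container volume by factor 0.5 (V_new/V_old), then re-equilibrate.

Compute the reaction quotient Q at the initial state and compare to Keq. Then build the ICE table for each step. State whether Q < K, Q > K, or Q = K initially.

Q₀ = 2.1298e+04 vs Keq = 1.44 ⇒ Q>K, reverse
Step 1:
                   B          J          D          L
  init         0.197      0.147      1.533      1.144
  Δ           0.5958     0.3972    -0.3972    -0.5958
  eq          0.7928     0.5442      1.136     0.5482
  solve Keq expr → x = -0.1986; check Q = 1.44
Then add 0.3857 M of B.
Step 2:
                   B          J          D          L
  init         1.179     0.5442      1.136     0.5482
  Δ           -0.104   -0.06933    0.06933      0.104
  eq           1.075     0.4749      1.205     0.6522
  solve Keq expr → x = 0.03466; check Q = 1.44
Then change container volume by factor 0.5 (V_new/V_old).
Step 3:
                   B          J          D          L
  init         2.149     0.9498       2.41      1.304
  Δ                0          0          0          0
  eq           2.149     0.9498       2.41      1.304
  solve Keq expr → x = 0; check Q = 1.44

Q₀ = 2.1298e+04; Q > K (proceeds reverse)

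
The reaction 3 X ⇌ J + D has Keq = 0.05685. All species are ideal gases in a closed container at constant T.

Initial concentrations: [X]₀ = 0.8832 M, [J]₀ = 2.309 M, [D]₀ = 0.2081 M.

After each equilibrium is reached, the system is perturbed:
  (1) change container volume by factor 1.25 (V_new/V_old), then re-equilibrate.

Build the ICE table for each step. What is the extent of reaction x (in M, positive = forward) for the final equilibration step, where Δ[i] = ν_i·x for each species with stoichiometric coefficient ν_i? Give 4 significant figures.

x = -0.007169 M

Q₀ = 0.6975 vs Keq = 0.05685 ⇒ Q>K, reverse
Step 1:
                  X         J         D
  Initial    0.8832     2.309    0.2081
  Change     0.4411    -0.147    -0.147
  Equil       1.324     2.162   0.06107
  solve Keq expr → x = -0.147; check Q = 0.05685
Then change container volume by factor 1.25 (V_new/V_old).
Step 2:
                  X         J         D
  Initial     1.059      1.73   0.04886
  Change    0.02151 -0.007169 -0.007169
  Equil       1.081     1.722   0.04169
  solve Keq expr → x = -0.007169; check Q = 0.05685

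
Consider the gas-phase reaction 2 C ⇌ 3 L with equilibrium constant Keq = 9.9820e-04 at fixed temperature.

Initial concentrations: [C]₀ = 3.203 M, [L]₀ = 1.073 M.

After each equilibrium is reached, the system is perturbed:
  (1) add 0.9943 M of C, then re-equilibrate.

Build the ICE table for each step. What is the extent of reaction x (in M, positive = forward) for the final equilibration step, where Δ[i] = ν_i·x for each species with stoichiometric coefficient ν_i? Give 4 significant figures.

x = 0.01329 M

Q₀ = 0.1204 vs Keq = 9.9820e-04 ⇒ Q>K, reverse
Step 1:
                   C          L
  init         3.203      1.073
  Δ           0.5543    -0.8315
  eq           3.757     0.2415
  solve Keq expr → x = -0.2772; check Q = 9.9820e-04
Then add 0.9943 M of C.
Step 2:
                   C          L
  init         4.752     0.2415
  Δ         -0.02658    0.03987
  eq           4.725     0.2814
  solve Keq expr → x = 0.01329; check Q = 9.9820e-04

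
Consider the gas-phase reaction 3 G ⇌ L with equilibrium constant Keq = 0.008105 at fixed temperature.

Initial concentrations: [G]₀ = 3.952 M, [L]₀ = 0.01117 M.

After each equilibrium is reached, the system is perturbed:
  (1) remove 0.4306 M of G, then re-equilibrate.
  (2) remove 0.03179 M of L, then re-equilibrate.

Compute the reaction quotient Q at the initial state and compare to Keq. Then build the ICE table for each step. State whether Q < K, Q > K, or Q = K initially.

Q₀ = 1.8097e-04; Q < K (proceeds forward)

Q₀ = 1.8097e-04 vs Keq = 0.008105 ⇒ Q<K, forward
Step 1:
                    G           L
  Initial       3.952     0.01117
  Change      -0.7584      0.2528
  Equil         3.194       0.264
  solve Keq expr → x = 0.2528; check Q = 0.008105
Then remove 0.4306 M of G.
Step 2:
                    G           L
  Initial       2.763       0.264
  Change       0.1752     -0.0584
  Equil         2.938      0.2056
  solve Keq expr → x = -0.0584; check Q = 0.008105
Then remove 0.03179 M of L.
Step 3:
                    G           L
  Initial       2.938      0.1738
  Change     -0.05897     0.01966
  Equil         2.879      0.1934
  solve Keq expr → x = 0.01966; check Q = 0.008105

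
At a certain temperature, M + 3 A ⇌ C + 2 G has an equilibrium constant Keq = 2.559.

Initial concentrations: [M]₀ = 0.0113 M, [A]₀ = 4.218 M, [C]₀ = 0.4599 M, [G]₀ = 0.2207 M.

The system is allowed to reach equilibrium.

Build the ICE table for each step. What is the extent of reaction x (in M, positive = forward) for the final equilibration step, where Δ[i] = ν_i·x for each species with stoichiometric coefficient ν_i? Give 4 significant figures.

Q₀ = 0.02642 vs Keq = 2.559 ⇒ Q<K, forward
Step 1:
                  M         A         C         G
  I          0.0113     4.218    0.4599    0.2207
  C        -0.01115  -0.03345   0.01115    0.0223
  E       1.4835e-04     4.185    0.4711     0.243
  solve Keq expr → x = 0.01115; check Q = 2.559

x = 0.01115 M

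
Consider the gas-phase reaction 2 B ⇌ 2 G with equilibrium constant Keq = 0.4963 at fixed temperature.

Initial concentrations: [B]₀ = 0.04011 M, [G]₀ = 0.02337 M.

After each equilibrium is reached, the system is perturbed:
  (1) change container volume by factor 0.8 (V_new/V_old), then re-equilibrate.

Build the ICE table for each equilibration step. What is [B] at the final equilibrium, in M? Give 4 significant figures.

Q₀ = 0.3395 vs Keq = 0.4963 ⇒ Q<K, forward
Step 1:
                    B           G
  Initial     0.04011     0.02337
  Change    -0.002867    0.002867
  Equil       0.03724     0.02624
  solve Keq expr → x = 0.001434; check Q = 0.4963
Then change container volume by factor 0.8 (V_new/V_old).
Step 2:
                    B           G
  Initial     0.04655      0.0328
  Change            0           0
  Equil       0.04655      0.0328
  solve Keq expr → x = 0; check Q = 0.4963

[B]_eq = 0.04655 M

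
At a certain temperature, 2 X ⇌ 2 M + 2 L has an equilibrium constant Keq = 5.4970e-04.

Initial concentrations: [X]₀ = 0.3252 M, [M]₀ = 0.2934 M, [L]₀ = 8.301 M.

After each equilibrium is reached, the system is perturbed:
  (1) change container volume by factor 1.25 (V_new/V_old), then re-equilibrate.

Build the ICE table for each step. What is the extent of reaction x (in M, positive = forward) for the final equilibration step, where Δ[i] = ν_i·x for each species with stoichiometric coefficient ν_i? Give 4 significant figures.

x = 1.7984e-04 M

Q₀ = 56.09 vs Keq = 5.4970e-04 ⇒ Q>K, reverse
Step 1:
                   X          M          L
  Initial     0.3252     0.2934      8.301
  Change      0.2916    -0.2916    -0.2916
  Equil       0.6168   0.001806      8.009
  solve Keq expr → x = -0.1458; check Q = 5.4970e-04
Then change container volume by factor 1.25 (V_new/V_old).
Step 2:
                   X          M          L
  Initial     0.4934   0.001444      6.408
  Change  -3.5969e-04 3.5969e-04 3.5969e-04
  Equil       0.4931   0.001804      6.408
  solve Keq expr → x = 1.7984e-04; check Q = 5.4970e-04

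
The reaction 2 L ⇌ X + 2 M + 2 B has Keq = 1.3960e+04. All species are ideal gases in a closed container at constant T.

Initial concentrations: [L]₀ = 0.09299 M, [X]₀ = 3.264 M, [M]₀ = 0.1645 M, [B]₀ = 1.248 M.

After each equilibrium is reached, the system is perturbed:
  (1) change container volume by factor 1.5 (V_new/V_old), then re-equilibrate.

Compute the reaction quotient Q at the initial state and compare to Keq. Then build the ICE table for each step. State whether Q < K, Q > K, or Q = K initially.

Q₀ = 15.91 vs Keq = 1.3960e+04 ⇒ Q<K, forward
Step 1:
                    L           X           M           B
  init        0.09299       3.264      0.1645       1.248
  Δ           -0.0878      0.0439      0.0878      0.0878
  eq         0.005188       3.308      0.2523       1.336
  solve Keq expr → x = 0.0439; check Q = 1.3960e+04
Then change container volume by factor 1.5 (V_new/V_old).
Step 2:
                    L           X           M           B
  init       0.003459       2.205      0.1682      0.8905
  Δ         -0.001555  7.7747e-04    0.001555    0.001555
  eq         0.001904       2.206      0.1698      0.8921
  solve Keq expr → x = 7.7747e-04; check Q = 1.3960e+04

Q₀ = 15.91; Q < K (proceeds forward)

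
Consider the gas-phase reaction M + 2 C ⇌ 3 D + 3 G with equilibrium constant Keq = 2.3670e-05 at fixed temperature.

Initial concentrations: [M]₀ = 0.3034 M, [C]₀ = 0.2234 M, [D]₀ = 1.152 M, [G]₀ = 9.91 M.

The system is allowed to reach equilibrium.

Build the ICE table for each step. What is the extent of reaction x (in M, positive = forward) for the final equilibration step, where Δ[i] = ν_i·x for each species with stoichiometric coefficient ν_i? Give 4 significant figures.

x = -0.383 M

Q₀ = 9.8264e+04 vs Keq = 2.3670e-05 ⇒ Q>K, reverse
Step 1:
                    M           C           D           G
  init         0.3034      0.2234       1.152        9.91
  Δ             0.383      0.7661      -1.149      -1.149
  eq           0.6864      0.9895    0.002871       8.761
  solve Keq expr → x = -0.383; check Q = 2.3670e-05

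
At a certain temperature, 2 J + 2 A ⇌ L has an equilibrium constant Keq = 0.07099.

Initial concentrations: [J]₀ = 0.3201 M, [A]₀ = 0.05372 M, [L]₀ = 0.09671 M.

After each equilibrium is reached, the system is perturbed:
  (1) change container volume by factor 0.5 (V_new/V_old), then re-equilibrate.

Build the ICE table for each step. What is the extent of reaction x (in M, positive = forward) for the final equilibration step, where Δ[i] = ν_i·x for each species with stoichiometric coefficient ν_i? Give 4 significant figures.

x = 0.01295 M

Q₀ = 327.1 vs Keq = 0.07099 ⇒ Q>K, reverse
Step 1:
                  J         A         L
  Initial    0.3201   0.05372   0.09671
  Change     0.1912    0.1912   -0.0956
  Equil      0.5113    0.2449  0.001113
  solve Keq expr → x = -0.0956; check Q = 0.07099
Then change container volume by factor 0.5 (V_new/V_old).
Step 2:
                  J         A         L
  Initial     1.023    0.4898  0.002226
  Change    -0.0259   -0.0259   0.01295
  Equil      0.9967    0.4639   0.01518
  solve Keq expr → x = 0.01295; check Q = 0.07099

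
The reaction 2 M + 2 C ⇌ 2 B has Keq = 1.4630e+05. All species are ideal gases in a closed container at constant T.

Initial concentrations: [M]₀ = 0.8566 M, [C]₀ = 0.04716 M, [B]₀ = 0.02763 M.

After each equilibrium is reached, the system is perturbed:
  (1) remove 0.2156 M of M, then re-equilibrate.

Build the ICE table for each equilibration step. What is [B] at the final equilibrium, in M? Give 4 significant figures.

[B]_eq = 0.07446 M

Q₀ = 0.4678 vs Keq = 1.4630e+05 ⇒ Q<K, forward
Step 1:
                    M           C           B
  I            0.8566     0.04716     0.02763
  C          -0.04692    -0.04692     0.04692
  E            0.8097  2.4072e-04     0.07455
  solve Keq expr → x = 0.02346; check Q = 1.4630e+05
Then remove 0.2156 M of M.
Step 2:
                    M           C           B
  I            0.5941  2.4072e-04     0.07455
  C        8.6929e-05  8.6929e-05 -8.6929e-05
  E            0.5942  3.2765e-04     0.07446
  solve Keq expr → x = -4.3465e-05; check Q = 1.4630e+05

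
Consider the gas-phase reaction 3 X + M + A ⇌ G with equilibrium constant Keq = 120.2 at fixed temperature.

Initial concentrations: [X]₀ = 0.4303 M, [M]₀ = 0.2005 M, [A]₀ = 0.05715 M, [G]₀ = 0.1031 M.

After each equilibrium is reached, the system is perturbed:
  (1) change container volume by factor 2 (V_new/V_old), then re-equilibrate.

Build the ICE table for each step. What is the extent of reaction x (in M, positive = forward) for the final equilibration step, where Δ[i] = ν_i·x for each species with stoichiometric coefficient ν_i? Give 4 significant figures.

x = -0.02867 M

Q₀ = 112.9 vs Keq = 120.2 ⇒ Q<K, forward
Step 1:
                   X          M          A          G
  Initial     0.4303     0.2005    0.05715     0.1031
  Change   -0.003509   -0.00117   -0.00117    0.00117
  Equil       0.4268     0.1993    0.05598     0.1043
  solve Keq expr → x = 0.00117; check Q = 120.2
Then change container volume by factor 2 (V_new/V_old).
Step 2:
                   X          M          A          G
  Initial     0.2134    0.09967    0.02799    0.05213
  Change     0.08602    0.02867    0.02867   -0.02867
  Equil       0.2994     0.1283    0.05666    0.02346
  solve Keq expr → x = -0.02867; check Q = 120.2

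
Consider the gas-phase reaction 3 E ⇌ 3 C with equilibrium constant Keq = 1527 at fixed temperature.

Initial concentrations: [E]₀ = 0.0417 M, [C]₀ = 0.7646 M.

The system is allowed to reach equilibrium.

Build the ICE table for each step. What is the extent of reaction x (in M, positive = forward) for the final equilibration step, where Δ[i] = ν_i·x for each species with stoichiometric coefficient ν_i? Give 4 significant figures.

Q₀ = 6164 vs Keq = 1527 ⇒ Q>K, reverse
Step 1:
                  E         C
  I          0.0417    0.7646
  C         0.02272  -0.02272
  E         0.06442    0.7419
  solve Keq expr → x = -0.007575; check Q = 1527

x = -0.007575 M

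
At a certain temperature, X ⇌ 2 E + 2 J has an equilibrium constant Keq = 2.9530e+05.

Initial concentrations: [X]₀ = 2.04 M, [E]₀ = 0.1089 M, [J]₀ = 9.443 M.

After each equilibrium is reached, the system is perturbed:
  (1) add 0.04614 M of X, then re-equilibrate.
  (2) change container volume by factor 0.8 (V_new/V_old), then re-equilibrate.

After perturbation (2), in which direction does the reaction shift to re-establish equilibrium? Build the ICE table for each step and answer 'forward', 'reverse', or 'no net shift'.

Direction: reverse

Q₀ = 0.5184 vs Keq = 2.9530e+05 ⇒ Q<K, forward
Step 1:
                    X           E           J
  I              2.04      0.1089       9.443
  C            -2.029       4.059       4.059
  E           0.01072       4.167        13.5
  solve Keq expr → x = 2.029; check Q = 2.9530e+05
Then add 0.04614 M of X.
Step 2:
                    X           E           J
  I           0.05686       4.167        13.5
  C          -0.04552     0.09103     0.09103
  E           0.01135       4.258       13.59
  solve Keq expr → x = 0.04552; check Q = 2.9530e+05
Then change container volume by factor 0.8 (V_new/V_old).
Step 3:
                    X           E           J
  I           0.01418       5.323       16.99
  C           0.01316    -0.02632    -0.02632
  E           0.02734       5.297       16.96
  solve Keq expr → x = -0.01316; check Q = 2.9530e+05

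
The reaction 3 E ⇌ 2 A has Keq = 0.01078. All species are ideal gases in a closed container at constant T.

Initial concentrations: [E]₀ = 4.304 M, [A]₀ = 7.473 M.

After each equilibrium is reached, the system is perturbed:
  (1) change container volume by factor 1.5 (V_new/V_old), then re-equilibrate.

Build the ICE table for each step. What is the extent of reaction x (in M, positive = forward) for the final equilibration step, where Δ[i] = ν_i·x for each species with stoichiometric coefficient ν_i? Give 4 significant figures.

x = -0.1301 M

Q₀ = 0.7004 vs Keq = 0.01078 ⇒ Q>K, reverse
Step 1:
                    E           A
  Initial       4.304       7.473
  Change        6.033      -4.022
  Equil         10.34       3.451
  solve Keq expr → x = -2.011; check Q = 0.01078
Then change container volume by factor 1.5 (V_new/V_old).
Step 2:
                    E           A
  Initial       6.892       2.301
  Change       0.3904     -0.2603
  Equil         7.282        2.04
  solve Keq expr → x = -0.1301; check Q = 0.01078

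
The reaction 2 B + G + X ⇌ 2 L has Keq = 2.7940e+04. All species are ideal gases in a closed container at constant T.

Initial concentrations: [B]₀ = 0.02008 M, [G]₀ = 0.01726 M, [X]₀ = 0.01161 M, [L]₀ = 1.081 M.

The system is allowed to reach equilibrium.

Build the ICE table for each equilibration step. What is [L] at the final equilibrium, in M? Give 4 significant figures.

[L]_eq = 0.9961 M

Q₀ = 1.4463e+07 vs Keq = 2.7940e+04 ⇒ Q>K, reverse
Step 1:
                   B          G          X          L
  init       0.02008    0.01726    0.01161      1.081
  Δ          0.08485    0.04243    0.04243   -0.08485
  eq          0.1049    0.05969    0.05404     0.9961
  solve Keq expr → x = -0.04243; check Q = 2.7940e+04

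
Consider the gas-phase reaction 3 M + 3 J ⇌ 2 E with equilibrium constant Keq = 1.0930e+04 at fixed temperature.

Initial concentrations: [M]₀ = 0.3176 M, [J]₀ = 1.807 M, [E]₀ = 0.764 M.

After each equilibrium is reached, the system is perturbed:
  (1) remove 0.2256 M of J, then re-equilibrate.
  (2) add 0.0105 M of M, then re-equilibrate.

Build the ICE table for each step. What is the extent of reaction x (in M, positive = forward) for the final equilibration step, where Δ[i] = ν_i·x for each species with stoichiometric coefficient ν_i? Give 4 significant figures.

Q₀ = 3.088 vs Keq = 1.0930e+04 ⇒ Q<K, forward
Step 1:
                   M          J          E
  init        0.3176      1.807      0.764
  Δ          -0.2888    -0.2888     0.1925
  eq         0.02881      1.518     0.9565
  solve Keq expr → x = 0.09626; check Q = 1.0930e+04
Then remove 0.2256 M of J.
Step 2:
                   M          J          E
  init       0.02881      1.293     0.9565
  Δ         0.004827   0.004827  -0.003218
  eq         0.03364      1.297     0.9533
  solve Keq expr → x = -0.001609; check Q = 1.0930e+04
Then add 0.0105 M of M.
Step 3:
                   M          J          E
  init       0.04414      1.297     0.9533
  Δ         -0.01008   -0.01008   0.006718
  eq         0.03406      1.287       0.96
  solve Keq expr → x = 0.003359; check Q = 1.0930e+04

x = 0.003359 M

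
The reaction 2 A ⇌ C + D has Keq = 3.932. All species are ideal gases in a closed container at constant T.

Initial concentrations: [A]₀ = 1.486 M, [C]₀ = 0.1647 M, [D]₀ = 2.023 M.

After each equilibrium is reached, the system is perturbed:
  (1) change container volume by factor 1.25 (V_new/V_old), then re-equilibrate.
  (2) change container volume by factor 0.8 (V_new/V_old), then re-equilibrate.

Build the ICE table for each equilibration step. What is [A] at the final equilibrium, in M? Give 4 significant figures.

Q₀ = 0.1509 vs Keq = 3.932 ⇒ Q<K, forward
Step 1:
                  A         C         D
  init        1.486    0.1647     2.023
  Δ         -0.8728    0.4364    0.4364
  eq         0.6132    0.6011     2.459
  solve Keq expr → x = 0.4364; check Q = 3.932
Then change container volume by factor 1.25 (V_new/V_old).
Step 2:
                  A         C         D
  init       0.4905    0.4809     1.968
  Δ               0         0         0
  eq         0.4905    0.4809     1.968
  solve Keq expr → x = 0; check Q = 3.932
Then change container volume by factor 0.8 (V_new/V_old).
Step 3:
                  A         C         D
  init       0.6132    0.6011     2.459
  Δ               0         0         0
  eq         0.6132    0.6011     2.459
  solve Keq expr → x = 0; check Q = 3.932

[A]_eq = 0.6132 M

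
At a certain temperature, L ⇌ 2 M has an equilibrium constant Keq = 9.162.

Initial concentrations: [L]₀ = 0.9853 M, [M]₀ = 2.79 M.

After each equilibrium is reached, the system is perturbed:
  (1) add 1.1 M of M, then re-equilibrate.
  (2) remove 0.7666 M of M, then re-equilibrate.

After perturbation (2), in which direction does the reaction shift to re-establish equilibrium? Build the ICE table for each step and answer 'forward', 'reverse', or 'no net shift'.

Direction: forward

Q₀ = 7.9 vs Keq = 9.162 ⇒ Q<K, forward
Step 1:
                  L         M
  Initial    0.9853      2.79
  Change   -0.06046    0.1209
  Equil      0.9248     2.911
  solve Keq expr → x = 0.06046; check Q = 9.162
Then add 1.1 M of M.
Step 2:
                  L         M
  Initial    0.9248     4.011
  Change     0.3181   -0.6363
  Equil       1.243     3.375
  solve Keq expr → x = -0.3181; check Q = 9.162
Then remove 0.7666 M of M.
Step 3:
                  L         M
  Initial     1.243     2.608
  Change    -0.2238    0.4477
  Equil       1.019     3.056
  solve Keq expr → x = 0.2238; check Q = 9.162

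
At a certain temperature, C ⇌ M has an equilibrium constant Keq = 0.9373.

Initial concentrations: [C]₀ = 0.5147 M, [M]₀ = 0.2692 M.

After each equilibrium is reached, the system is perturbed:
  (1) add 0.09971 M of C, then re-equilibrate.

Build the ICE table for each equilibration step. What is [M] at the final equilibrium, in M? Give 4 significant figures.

Q₀ = 0.523 vs Keq = 0.9373 ⇒ Q<K, forward
Step 1:
                  C         M
  init       0.5147    0.2692
  Δ         -0.1101    0.1101
  eq         0.4046    0.3793
  solve Keq expr → x = 0.1101; check Q = 0.9373
Then add 0.09971 M of C.
Step 2:
                  C         M
  init       0.5043    0.3793
  Δ        -0.04824   0.04824
  eq         0.4561    0.4275
  solve Keq expr → x = 0.04824; check Q = 0.9373

[M]_eq = 0.4275 M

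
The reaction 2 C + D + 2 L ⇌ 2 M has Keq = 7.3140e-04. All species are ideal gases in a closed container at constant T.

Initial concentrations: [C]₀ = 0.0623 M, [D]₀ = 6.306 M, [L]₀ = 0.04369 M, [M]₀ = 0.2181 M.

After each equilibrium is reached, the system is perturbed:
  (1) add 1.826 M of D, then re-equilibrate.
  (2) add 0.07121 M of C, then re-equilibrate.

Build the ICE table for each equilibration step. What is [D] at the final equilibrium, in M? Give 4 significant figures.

[D]_eq = 8.238 M

Q₀ = 1018 vs Keq = 7.3140e-04 ⇒ Q>K, reverse
Step 1:
                  C         D         L         M
  I          0.0623     6.306   0.04369    0.2181
  C          0.2133    0.1066    0.2133   -0.2133
  E          0.2756     6.413    0.2569  0.004849
  solve Keq expr → x = -0.1066; check Q = 7.3140e-04
Then add 1.826 M of D.
Step 2:
                  C         D         L         M
  I          0.2756     8.239    0.2569  0.004849
  C       -6.2140e-04 -3.1070e-04 -6.2140e-04 6.2140e-04
  E          0.2749     8.238    0.2563   0.00547
  solve Keq expr → x = 3.1070e-04; check Q = 7.3140e-04
Then add 0.07121 M of C.
Step 3:
                  C         D         L         M
  I          0.3461     8.238    0.2563   0.00547
  C       -0.001353 -6.7670e-04 -0.001353  0.001353
  E          0.3448     8.238     0.255  0.006824
  solve Keq expr → x = 6.7670e-04; check Q = 7.3140e-04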